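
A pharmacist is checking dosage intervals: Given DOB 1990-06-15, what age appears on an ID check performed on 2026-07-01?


Birth: 1990-06-15
Reference: 2026-07-01
Year difference: 2026 - 1990 = 36
Has birthday (06-15) occurred by 07-01? Yes
Age in full years: 36

36


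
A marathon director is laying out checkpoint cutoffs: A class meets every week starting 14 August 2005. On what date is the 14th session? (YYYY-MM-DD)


First occurrence: 2005-08-14 (occurrence 1)
Each occurrence is 7 days after the previous.
Occurrence 14 is 13 weeks after the first.
13 weeks = 91 days
2005-08-14 + 91 days = 2005-11-13

2005-11-13


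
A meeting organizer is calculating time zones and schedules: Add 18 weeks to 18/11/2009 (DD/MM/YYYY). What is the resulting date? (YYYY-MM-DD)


Start: 2009-11-18
Weeks to add: 18
Convert to days: 18 x 7 = 126 days
Add 126 days to 2009-11-18
Result: 2010-03-24

2010-03-24


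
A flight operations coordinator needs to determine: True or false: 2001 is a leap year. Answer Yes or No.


Year: 2001
Divisible by 4? 2001 / 4 = 500.25 -> No
Not divisible by 4, so NOT a leap year

No


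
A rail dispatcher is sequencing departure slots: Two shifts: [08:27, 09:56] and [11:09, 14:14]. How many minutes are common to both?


Interval A: [507, 596] minutes from midnight
Interval B: [669, 854] minutes from midnight
Overlap start = max(507, 669) = 669
Overlap end = min(596, 854) = 596
End <= start, so the intervals do not overlap: 0 minutes

0


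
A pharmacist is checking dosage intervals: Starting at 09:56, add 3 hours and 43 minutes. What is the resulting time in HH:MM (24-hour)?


Start time: 09:56
Adding: 3 hours 43 minutes
Minutes: 56 + 43 = 99
Minute overflow: 99 >= 60, so carry 1 hour, minutes = 39
Hours: 9 + 3 + 1 = 13
Result: 13:39

13:39


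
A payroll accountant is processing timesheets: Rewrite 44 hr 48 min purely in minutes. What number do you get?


Hours: 44
Extra minutes: 48
Minutes per hour: 60
Hours to minutes: 44 x 60 = 2640
Total: 2640 + 48 = 2688

2688


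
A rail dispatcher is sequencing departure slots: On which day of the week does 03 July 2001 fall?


Date: 2001-07-03
January 1, 2001 is a Monday
Day of year: 184
Offset from Jan 1: 183 days
183 mod 7 = 1
Result: Tuesday

Tuesday


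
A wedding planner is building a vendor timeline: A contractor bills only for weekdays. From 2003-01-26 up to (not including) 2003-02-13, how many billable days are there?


Start: 2003-01-26 (Sunday)
End (exclusive): 2003-02-13 (Thursday)
Total calendar days: 18
Full weeks: 18 // 7 = 2 -> 10 weekdays
Remaining 4 days starting on Sunday:
  Sun(-), Mon(w), Tue(w), Wed(w) -> 3 weekdays
Total business days: 10 + 3 = 13

13


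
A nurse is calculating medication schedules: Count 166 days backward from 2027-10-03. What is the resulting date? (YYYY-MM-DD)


Start: 2027-10-03
Subtracting 166 days
Days already passed in October: 3
After going back through October: 163 more days to subtract
September 2027: 30 days, 133 remaining
August 2027: 31 days, 102 remaining
July 2027: 31 days, 71 remaining
June 2027: 30 days, 41 remaining
Result: 2027-04-20

2027-04-20


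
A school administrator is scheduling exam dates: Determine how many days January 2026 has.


Month: January
Year: 2026
January is a 31-day month
Total: 31 days

31


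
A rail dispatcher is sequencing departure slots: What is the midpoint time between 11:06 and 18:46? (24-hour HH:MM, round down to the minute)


Start time: 11:06 = 666 minutes from midnight
End time: 18:46 = 1126 minutes from midnight
Sum: 666 + 1126 = 1792
Midpoint: 1792 / 2 = 896 minutes
Convert: 896 / 60 = 14 hours, 56 minutes
Result: 14:56

14:56


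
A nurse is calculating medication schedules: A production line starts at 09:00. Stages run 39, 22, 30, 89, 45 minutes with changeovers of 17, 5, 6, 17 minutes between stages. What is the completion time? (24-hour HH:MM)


Start: 09:00 = 540 min from midnight
  after task 1 (39 min): 09:39
  after break (17 min): 09:56
  after task 2 (22 min): 10:18
  after break (5 min): 10:23
  after task 3 (30 min): 10:53
  after break (6 min): 10:59
  after task 4 (89 min): 12:28
  after break (17 min): 12:45
  after task 5 (45 min): 13:30
Total elapsed: 270 minutes
End time: 13:30

13:30


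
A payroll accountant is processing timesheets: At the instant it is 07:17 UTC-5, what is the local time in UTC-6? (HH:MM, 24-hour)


Local time: 07:17 at UTC-5 (offset -5h)
Target zone: UTC-6 (offset -6h)
Difference: -6 - (-5) = -1 hours
Calculation: 7 + (-1) = 6
Result: 06:17

06:17


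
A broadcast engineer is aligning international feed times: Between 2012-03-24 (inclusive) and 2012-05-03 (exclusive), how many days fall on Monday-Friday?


Start: 2012-03-24 (Saturday)
End (exclusive): 2012-05-03 (Thursday)
Total calendar days: 40
Full weeks: 40 // 7 = 5 -> 25 weekdays
Remaining 5 days starting on Saturday:
  Sat(-), Sun(-), Mon(w), Tue(w), Wed(w) -> 3 weekdays
Total business days: 25 + 3 = 28

28


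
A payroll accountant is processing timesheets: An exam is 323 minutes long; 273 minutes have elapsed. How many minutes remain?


Total budget: 323 minutes
Time used: 273 minutes
Remaining: 323 - 273 = 50 minutes
Percent used: 84.5%
Percent remaining: 15.5%

50


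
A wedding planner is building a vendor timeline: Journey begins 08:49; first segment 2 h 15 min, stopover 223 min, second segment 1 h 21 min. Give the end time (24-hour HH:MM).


Depart: 08:49
Leg 1: +135 min -> 11:04
Layover: +223 min -> 14:47
Leg 2: +81 min -> 16:08
Total travel: 439 minutes = 7h 19m
Arrival: 16:08

16:08


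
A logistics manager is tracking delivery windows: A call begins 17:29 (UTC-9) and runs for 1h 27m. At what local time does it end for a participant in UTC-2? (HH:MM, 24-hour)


Start: 17:29 in UTC-9
Step 1 - add duration:
  minutes: 29 + 27 = 56
  hours: 17 + 1 + 0 = 18
  end in UTC-9: 18:56
Step 2 - convert UTC-9 -> UTC-2:
  offset difference: -2 - (-9) = 7 hours
  18 + (7) = 25 -> mod 24 = 1
Result: 01:56 in UTC-2

01:56


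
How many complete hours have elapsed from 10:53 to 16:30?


Start: 10:53
End: 16:30
Hour difference: 16 - 10 = 6 hours
Minute difference: 30 - 53 = -23 minutes
Total minutes: 337
Complete hours: 337 / 60 = 5 (remainder 37)

5


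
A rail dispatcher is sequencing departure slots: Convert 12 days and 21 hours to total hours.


Days: 12
Extra hours: 21
Hours per day: 24
Days to hours: 12 x 24 = 288
Total: 288 + 21 = 309

309


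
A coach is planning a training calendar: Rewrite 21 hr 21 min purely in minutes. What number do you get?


Hours: 21
Extra minutes: 21
Minutes per hour: 60
Hours to minutes: 21 x 60 = 1260
Total: 1260 + 21 = 1281

1281


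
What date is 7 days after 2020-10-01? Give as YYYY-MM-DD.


Start: 2020-10-01
Adding 7 days
Days remaining in October: 30
Result: 2020-10-08

2020-10-08


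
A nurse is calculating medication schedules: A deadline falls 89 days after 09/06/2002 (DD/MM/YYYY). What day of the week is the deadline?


Start: 2002-06-09 (Sunday)
Step 1 - find target date: add 89 days
  2002-06-09 + 89 days = 2002-09-06
Step 2 - day of week:
  89 mod 7 = 5
  Sunday + 5 days -> Friday
Result: Friday (2002-09-06)

Friday


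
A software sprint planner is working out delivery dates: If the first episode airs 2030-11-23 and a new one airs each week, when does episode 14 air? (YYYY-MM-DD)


First occurrence: 2030-11-23 (occurrence 1)
Each occurrence is 7 days after the previous.
Occurrence 14 is 13 weeks after the first.
13 weeks = 91 days
2030-11-23 + 91 days = 2031-02-22

2031-02-22


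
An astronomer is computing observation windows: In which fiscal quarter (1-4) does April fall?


Month: April (month 4)
Q1: January-March (months 1-3)
Q2: April-June (months 4-6)
Q3: July-September (months 7-9)
Q4: October-December (months 10-12)
Month 4 falls in Q2

2


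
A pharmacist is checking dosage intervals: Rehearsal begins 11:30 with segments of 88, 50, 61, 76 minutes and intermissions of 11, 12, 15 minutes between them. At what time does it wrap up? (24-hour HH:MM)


Start: 11:30 = 690 min from midnight
  after task 1 (88 min): 12:58
  after break (11 min): 13:09
  after task 2 (50 min): 13:59
  after break (12 min): 14:11
  after task 3 (61 min): 15:12
  after break (15 min): 15:27
  after task 4 (76 min): 16:43
Total elapsed: 313 minutes
End time: 16:43

16:43


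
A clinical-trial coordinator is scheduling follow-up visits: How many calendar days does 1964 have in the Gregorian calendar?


Year: 1964
Check leap year rules:
Divisible by 4? Yes
Divisible by 100? No
1964 is a leap year
Days: 366

366


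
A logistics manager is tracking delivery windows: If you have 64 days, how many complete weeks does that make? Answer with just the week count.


Total days: 64
Days per week: 7
Division: 64 / 7 = 9 remainder 1
Complete weeks: 9
Remaining days: 1

9


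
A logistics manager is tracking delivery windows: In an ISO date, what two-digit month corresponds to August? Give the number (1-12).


Calendar month order:
7. July
8. August <--
9. September
August is month number 8

8


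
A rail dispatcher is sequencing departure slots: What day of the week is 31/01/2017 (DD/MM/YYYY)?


Date: 2017-01-31
January 1, 2017 is a Sunday
Day of year: 31
Offset from Jan 1: 30 days
30 mod 7 = 2
Result: Tuesday

Tuesday


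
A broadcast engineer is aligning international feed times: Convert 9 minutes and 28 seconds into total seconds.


Minutes: 9
Seconds: 28
Convert minutes to seconds: 9 x 60 = 540
Add remaining seconds: 540 + 28 = 568

568


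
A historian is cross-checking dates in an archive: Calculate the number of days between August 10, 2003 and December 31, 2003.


Start: August 10, 2003
End: December 31, 2003
Days left in August: 21
September: 30
October: 31
November: 30
December: 31
Sum of remaining months: 122
Total: 21 + 122 = 143

143


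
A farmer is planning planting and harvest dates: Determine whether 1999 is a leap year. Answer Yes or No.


Year: 1999
Divisible by 4? 1999 / 4 = 499.75 -> No
Not divisible by 4, so NOT a leap year

No


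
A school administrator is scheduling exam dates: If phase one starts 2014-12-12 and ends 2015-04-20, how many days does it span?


Start date: 2014-12-12
End date: 2015-04-20
Dec 2014: +20 days
Jan 2015: +31 days
Feb 2015: +28 days
Mar 2015: +31 days
Apr 2015: +19 days
Total: 129 days

129


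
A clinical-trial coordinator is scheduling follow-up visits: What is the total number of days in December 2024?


Month: December
Year: 2024
December is a 31-day month
Total: 31 days

31


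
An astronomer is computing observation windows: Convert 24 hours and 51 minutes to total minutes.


Hours: 24
Minutes: 51
Convert hours to minutes: 24 x 60 = 1440
Add remaining minutes: 1440 + 51 = 1491

1491


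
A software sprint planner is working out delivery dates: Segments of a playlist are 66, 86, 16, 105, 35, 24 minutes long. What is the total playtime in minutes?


Durations: 66, 86, 16, 105, 35, 24
Running sum: 66
+ 86 = 152
+ 16 = 168
+ 105 = 273
+ 35 = 308
+ 24 = 332
Total duration: 332 minutes
That is 5 hours and 32 minutes

332


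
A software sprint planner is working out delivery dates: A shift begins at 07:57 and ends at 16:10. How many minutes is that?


Start time: 07:57 = 477 minutes from midnight
End time: 16:10 = 970 minutes from midnight
Difference: 970 - 477 = 493 minutes
That is 8 hours and 13 minutes

493


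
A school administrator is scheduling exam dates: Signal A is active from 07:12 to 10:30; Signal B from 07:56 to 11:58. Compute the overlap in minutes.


Interval A: [432, 630] minutes from midnight
Interval B: [476, 718] minutes from midnight
Overlap start = max(432, 476) = 476
Overlap end = min(630, 718) = 630
Overlap = 630 - 476 = 154 minutes

154


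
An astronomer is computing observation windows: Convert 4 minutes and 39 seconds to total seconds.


Minutes: 4
Extra seconds: 39
Seconds per minute: 60
Minutes to seconds: 4 x 60 = 240
Total: 240 + 39 = 279

279


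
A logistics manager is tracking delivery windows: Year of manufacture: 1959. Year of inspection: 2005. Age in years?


Birth year: 1959
Current year: 2005
Age = current year - birth year
Age = 2005 - 1959 = 46

46


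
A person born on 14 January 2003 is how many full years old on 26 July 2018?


Birth: 2003-01-14
Reference: 2018-07-26
Year difference: 2018 - 2003 = 15
Has birthday (01-14) occurred by 07-26? Yes
Age in full years: 15

15


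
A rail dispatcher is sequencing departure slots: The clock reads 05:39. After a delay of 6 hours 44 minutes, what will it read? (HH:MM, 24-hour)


Start time: 05:39
Adding: 6 hours 44 minutes
Minutes: 39 + 44 = 83
Minute overflow: 83 >= 60, so carry 1 hour, minutes = 23
Hours: 5 + 6 + 1 = 12
Result: 12:23

12:23


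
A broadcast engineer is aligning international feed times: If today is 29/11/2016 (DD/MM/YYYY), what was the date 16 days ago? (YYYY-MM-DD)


Start: 2016-11-29
Subtracting 16 days
Days already passed in November: 29
Result: 2016-11-13

2016-11-13


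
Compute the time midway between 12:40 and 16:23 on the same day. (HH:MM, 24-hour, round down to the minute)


Start time: 12:40 = 760 minutes from midnight
End time: 16:23 = 983 minutes from midnight
Sum: 760 + 983 = 1743
Midpoint: 1743 / 2 = 871 minutes
Convert: 871 / 60 = 14 hours, 31 minutes
Result: 14:31

14:31


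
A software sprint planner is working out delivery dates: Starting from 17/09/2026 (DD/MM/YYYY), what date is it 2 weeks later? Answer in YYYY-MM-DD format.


Start: 2026-09-17
Weeks to add: 2
Convert to days: 2 x 7 = 14 days
Add 14 days to 2026-09-17
Result: 2026-10-01

2026-10-01


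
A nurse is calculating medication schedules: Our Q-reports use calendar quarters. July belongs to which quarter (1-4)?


Month: July (month 7)
Q1: January-March (months 1-3)
Q2: April-June (months 4-6)
Q3: July-September (months 7-9)
Q4: October-December (months 10-12)
Month 7 falls in Q3

3


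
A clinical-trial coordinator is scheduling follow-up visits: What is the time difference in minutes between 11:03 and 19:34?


Start time: 11:03 = 663 minutes from midnight
End time: 19:34 = 1174 minutes from midnight
Difference: 1174 - 663 = 511 minutes
That is 8 hours and 31 minutes

511


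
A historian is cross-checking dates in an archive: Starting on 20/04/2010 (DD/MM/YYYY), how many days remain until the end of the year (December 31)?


Start: April 20, 2010
End: December 31, 2010
Days left in April: 10
May: 31
June: 30
July: 31
August: 31
... plus remaining months
Sum of remaining months: 245
Total: 10 + 245 = 255

255


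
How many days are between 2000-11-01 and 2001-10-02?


Start date: 2000-11-01
End date: 2001-10-02
Nov 2000: +30 days
Dec 2000: +31 days
Jan 2001: +31 days
... (9 more months)
Total: 335 days

335


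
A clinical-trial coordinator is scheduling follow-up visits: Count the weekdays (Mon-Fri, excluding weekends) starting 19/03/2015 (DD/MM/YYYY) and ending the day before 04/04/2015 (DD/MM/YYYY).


Start: 2015-03-19 (Thursday)
End (exclusive): 2015-04-04 (Saturday)
Total calendar days: 16
Full weeks: 16 // 7 = 2 -> 10 weekdays
Remaining 2 days starting on Thursday:
  Thu(w), Fri(w) -> 2 weekdays
Total business days: 10 + 2 = 12

12


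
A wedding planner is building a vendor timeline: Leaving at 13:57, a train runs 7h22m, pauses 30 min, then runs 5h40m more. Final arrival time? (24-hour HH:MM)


Depart: 13:57
Leg 1: +442 min -> 21:19
Layover: +30 min -> 21:49
Leg 2: +340 min -> 03:29
Total travel: 812 minutes = 13h 32m
Arrival: 03:29

03:29


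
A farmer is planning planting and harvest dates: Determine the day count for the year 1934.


Year: 1934
Check leap year rules:
Divisible by 4? No
1934 is not a leap year
Days: 365

365


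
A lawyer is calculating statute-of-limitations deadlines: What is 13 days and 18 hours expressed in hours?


Days: 13
Extra hours: 18
Hours per day: 24
Days to hours: 13 x 24 = 312
Total: 312 + 18 = 330

330


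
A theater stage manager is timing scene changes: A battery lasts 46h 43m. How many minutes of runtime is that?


Hours: 46
Extra minutes: 43
Minutes per hour: 60
Hours to minutes: 46 x 60 = 2760
Total: 2760 + 43 = 2803

2803


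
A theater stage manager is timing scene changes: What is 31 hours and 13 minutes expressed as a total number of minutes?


Hours: 31
Minutes: 13
Convert hours to minutes: 31 x 60 = 1860
Add remaining minutes: 1860 + 13 = 1873

1873


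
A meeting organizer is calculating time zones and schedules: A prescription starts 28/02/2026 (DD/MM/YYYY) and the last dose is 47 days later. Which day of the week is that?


Start: 2026-02-28 (Saturday)
Step 1 - find target date: add 47 days
  2026-02-28 + 47 days = 2026-04-16
Step 2 - day of week:
  47 mod 7 = 5
  Saturday + 5 days -> Thursday
Result: Thursday (2026-04-16)

Thursday


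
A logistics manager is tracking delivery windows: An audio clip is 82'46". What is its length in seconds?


Minutes: 82
Seconds: 46
Convert minutes to seconds: 82 x 60 = 4920
Add remaining seconds: 4920 + 46 = 4966

4966


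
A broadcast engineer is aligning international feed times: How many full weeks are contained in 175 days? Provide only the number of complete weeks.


Total days: 175
Days per week: 7
Division: 175 / 7 = 25 remainder 0
Complete weeks: 25
Remaining days: 0

25


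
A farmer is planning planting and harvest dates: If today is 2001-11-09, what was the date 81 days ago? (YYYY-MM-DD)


Start: 2001-11-09
Subtracting 81 days
Days already passed in November: 9
After going back through November: 72 more days to subtract
October 2001: 31 days, 41 remaining
September 2001: 30 days, 11 remaining
August 2001 has 31 days, need 11
Result: 2001-08-20

2001-08-20


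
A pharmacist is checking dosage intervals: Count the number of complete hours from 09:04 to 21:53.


Start: 09:04
End: 21:53
Hour difference: 21 - 9 = 12 hours
Minute difference: 53 - 4 = 49 minutes
Total minutes: 769
Complete hours: 769 / 60 = 12 (remainder 49)

12


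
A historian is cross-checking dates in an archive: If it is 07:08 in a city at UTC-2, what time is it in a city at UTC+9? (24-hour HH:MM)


Local time: 07:08 at UTC-2 (offset -2h)
Target zone: UTC+9 (offset 9h)
Difference: 9 - (-2) = 11 hours
Calculation: 7 + (11) = 18
Result: 18:08

18:08


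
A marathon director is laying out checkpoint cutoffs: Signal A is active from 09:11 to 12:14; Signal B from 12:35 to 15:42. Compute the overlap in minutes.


Interval A: [551, 734] minutes from midnight
Interval B: [755, 942] minutes from midnight
Overlap start = max(551, 755) = 755
Overlap end = min(734, 942) = 734
End <= start, so the intervals do not overlap: 0 minutes

0


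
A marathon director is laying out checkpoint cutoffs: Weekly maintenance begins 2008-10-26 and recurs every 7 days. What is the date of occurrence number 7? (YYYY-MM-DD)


First occurrence: 2008-10-26 (occurrence 1)
Each occurrence is 7 days after the previous.
Occurrence 7 is 6 weeks after the first.
6 weeks = 42 days
2008-10-26 + 42 days = 2008-12-07

2008-12-07


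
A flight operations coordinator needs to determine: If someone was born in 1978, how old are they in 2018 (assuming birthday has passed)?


Birth year: 1978
Current year: 2018
Age = current year - birth year
Age = 2018 - 1978 = 40

40


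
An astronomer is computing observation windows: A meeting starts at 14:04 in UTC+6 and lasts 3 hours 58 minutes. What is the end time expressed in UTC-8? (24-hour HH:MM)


Start: 14:04 in UTC+6
Step 1 - add duration:
  minutes: 4 + 58 = 62 (carry 1h)
  hours: 14 + 3 + 1 = 18
  end in UTC+6: 18:02
Step 2 - convert UTC+6 -> UTC-8:
  offset difference: -8 - (6) = -14 hours
  18 + (-14) = 4 -> mod 24 = 4
Result: 04:02 in UTC-8

04:02


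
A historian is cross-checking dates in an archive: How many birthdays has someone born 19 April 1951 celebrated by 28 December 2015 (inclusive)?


Birth: 1951-04-19
Reference: 2015-12-28
Year difference: 2015 - 1951 = 64
Has birthday (04-19) occurred by 12-28? Yes
Age in full years: 64

64


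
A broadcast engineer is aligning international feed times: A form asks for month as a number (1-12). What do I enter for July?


Calendar month order:
6. June
7. July <--
8. August
July is month number 7

7


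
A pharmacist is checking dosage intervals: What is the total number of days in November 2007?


Month: November
Year: 2007
November is a 30-day month
Total: 30 days

30


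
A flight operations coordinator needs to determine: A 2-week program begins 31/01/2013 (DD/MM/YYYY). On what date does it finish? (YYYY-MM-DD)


Start: 2013-01-31
Weeks to add: 2
Convert to days: 2 x 7 = 14 days
Add 14 days to 2013-01-31
Result: 2013-02-14

2013-02-14


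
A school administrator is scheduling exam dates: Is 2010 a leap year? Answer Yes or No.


Year: 2010
Divisible by 4? 2010 / 4 = 502.5 -> No
Not divisible by 4, so NOT a leap year

No


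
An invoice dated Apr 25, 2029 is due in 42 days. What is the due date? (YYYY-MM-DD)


Start: 2029-04-25
Adding 42 days
Days remaining in April: 5
After April: 37 days still to add
May 2029: 31 days, 6 remaining
June 2029 has 30 days, need 6
Result: 2029-06-06

2029-06-06


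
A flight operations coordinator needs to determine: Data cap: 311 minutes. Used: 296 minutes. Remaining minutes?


Total budget: 311 minutes
Time used: 296 minutes
Remaining: 311 - 296 = 15 minutes
Percent used: 95.2%
Percent remaining: 4.8%

15


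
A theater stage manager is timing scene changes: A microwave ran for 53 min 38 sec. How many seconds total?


Minutes: 53
Extra seconds: 38
Seconds per minute: 60
Minutes to seconds: 53 x 60 = 3180
Total: 3180 + 38 = 3218

3218


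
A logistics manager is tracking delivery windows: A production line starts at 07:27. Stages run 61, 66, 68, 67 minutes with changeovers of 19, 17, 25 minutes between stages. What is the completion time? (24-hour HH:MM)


Start: 07:27 = 447 min from midnight
  after task 1 (61 min): 08:28
  after break (19 min): 08:47
  after task 2 (66 min): 09:53
  after break (17 min): 10:10
  after task 3 (68 min): 11:18
  after break (25 min): 11:43
  after task 4 (67 min): 12:50
Total elapsed: 323 minutes
End time: 12:50

12:50


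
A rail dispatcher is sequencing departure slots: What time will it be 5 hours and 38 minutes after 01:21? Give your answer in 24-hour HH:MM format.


Start time: 01:21
Adding: 5 hours 38 minutes
Minutes: 21 + 38 = 59
Hours: 1 + 5 + 0 = 6
Result: 06:59

06:59


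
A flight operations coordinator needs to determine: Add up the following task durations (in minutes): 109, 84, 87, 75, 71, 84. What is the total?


Durations: 109, 84, 87, 75, 71, 84
Running sum: 109
+ 84 = 193
+ 87 = 280
+ 75 = 355
+ 71 = 426
+ 84 = 510
Total duration: 510 minutes
That is 8 hours and 30 minutes

510


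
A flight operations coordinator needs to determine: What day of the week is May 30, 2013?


Date: 2013-05-30
January 1, 2013 is a Tuesday
Day of year: 150
Offset from Jan 1: 149 days
149 mod 7 = 2
Result: Thursday

Thursday


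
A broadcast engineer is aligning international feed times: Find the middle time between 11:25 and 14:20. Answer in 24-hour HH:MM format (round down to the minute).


Start time: 11:25 = 685 minutes from midnight
End time: 14:20 = 860 minutes from midnight
Sum: 685 + 860 = 1545
Midpoint: 1545 / 2 = 772 minutes
Convert: 772 / 60 = 12 hours, 52 minutes
Result: 12:52

12:52


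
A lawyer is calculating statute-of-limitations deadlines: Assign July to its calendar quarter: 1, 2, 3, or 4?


Month: July (month 7)
Q1: January-March (months 1-3)
Q2: April-June (months 4-6)
Q3: July-September (months 7-9)
Q4: October-December (months 10-12)
Month 7 falls in Q3

3


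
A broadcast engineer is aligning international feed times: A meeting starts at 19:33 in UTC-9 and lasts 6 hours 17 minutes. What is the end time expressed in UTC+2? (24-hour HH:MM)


Start: 19:33 in UTC-9
Step 1 - add duration:
  minutes: 33 + 17 = 50
  hours: 19 + 6 + 0 = 25
  end in UTC-9: 01:50
Step 2 - convert UTC-9 -> UTC+2:
  offset difference: 2 - (-9) = 11 hours
  1 + (11) = 12 -> mod 24 = 12
Result: 12:50 in UTC+2

12:50


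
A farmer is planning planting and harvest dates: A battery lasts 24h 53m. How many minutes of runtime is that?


Hours: 24
Extra minutes: 53
Minutes per hour: 60
Hours to minutes: 24 x 60 = 1440
Total: 1440 + 53 = 1493

1493


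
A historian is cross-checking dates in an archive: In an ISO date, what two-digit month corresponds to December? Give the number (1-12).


Calendar month order:
11. November
12. December <--
December is month number 12

12


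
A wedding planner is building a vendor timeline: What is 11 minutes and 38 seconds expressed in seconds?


Minutes: 11
Extra seconds: 38
Seconds per minute: 60
Minutes to seconds: 11 x 60 = 660
Total: 660 + 38 = 698

698


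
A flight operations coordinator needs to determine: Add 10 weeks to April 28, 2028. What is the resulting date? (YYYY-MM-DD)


Start: 2028-04-28
Weeks to add: 10
Convert to days: 10 x 7 = 70 days
Add 70 days to 2028-04-28
Result: 2028-07-07

2028-07-07


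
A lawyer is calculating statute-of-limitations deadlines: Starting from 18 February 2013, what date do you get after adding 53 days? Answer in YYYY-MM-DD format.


Start: 2013-02-18
Adding 53 days
Days remaining in February: 10
After February: 43 days still to add
March 2013: 31 days, 12 remaining
April 2013 has 30 days, need 12
Result: 2013-04-12

2013-04-12


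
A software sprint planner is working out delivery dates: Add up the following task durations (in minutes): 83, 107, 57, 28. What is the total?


Durations: 83, 107, 57, 28
Running sum: 83
+ 107 = 190
+ 57 = 247
+ 28 = 275
Total duration: 275 minutes
That is 4 hours and 35 minutes

275


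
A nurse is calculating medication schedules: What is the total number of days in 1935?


Year: 1935
Check leap year rules:
Divisible by 4? No
1935 is not a leap year
Days: 365

365


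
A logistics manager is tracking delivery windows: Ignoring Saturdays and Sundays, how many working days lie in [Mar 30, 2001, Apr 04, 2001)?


Start: 2001-03-30 (Friday)
End (exclusive): 2001-04-04 (Wednesday)
Total calendar days: 5
Full weeks: 5 // 7 = 0 -> 0 weekdays
Remaining 5 days starting on Friday:
  Fri(w), Sat(-), Sun(-), Mon(w), Tue(w) -> 3 weekdays
Total business days: 0 + 3 = 3

3


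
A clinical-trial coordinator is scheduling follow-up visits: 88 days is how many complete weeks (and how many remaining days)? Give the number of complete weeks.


Total days: 88
Days per week: 7
Division: 88 / 7 = 12 remainder 4
Complete weeks: 12
Remaining days: 4

12


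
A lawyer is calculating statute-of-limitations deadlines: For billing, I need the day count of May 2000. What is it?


Month: May
Year: 2000
May is a 31-day month
Total: 31 days

31


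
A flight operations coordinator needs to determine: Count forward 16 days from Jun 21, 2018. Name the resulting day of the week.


Start: 2018-06-21 (Thursday)
Step 1 - find target date: add 16 days
  2018-06-21 + 16 days = 2018-07-07
Step 2 - day of week:
  16 mod 7 = 2
  Thursday + 2 days -> Saturday
Result: Saturday (2018-07-07)

Saturday


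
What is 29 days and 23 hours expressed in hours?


Days: 29
Extra hours: 23
Hours per day: 24
Days to hours: 29 x 24 = 696
Total: 696 + 23 = 719

719


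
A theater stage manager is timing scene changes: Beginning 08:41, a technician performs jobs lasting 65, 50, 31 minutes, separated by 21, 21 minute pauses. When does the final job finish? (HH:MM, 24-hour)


Start: 08:41 = 521 min from midnight
  after task 1 (65 min): 09:46
  after break (21 min): 10:07
  after task 2 (50 min): 10:57
  after break (21 min): 11:18
  after task 3 (31 min): 11:49
Total elapsed: 188 minutes
End time: 11:49

11:49


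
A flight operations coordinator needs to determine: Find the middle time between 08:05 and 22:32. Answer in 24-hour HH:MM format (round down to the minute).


Start time: 08:05 = 485 minutes from midnight
End time: 22:32 = 1352 minutes from midnight
Sum: 485 + 1352 = 1837
Midpoint: 1837 / 2 = 918 minutes
Convert: 918 / 60 = 15 hours, 18 minutes
Result: 15:18

15:18


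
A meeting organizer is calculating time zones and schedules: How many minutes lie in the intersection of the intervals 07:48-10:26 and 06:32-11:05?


Interval A: [468, 626] minutes from midnight
Interval B: [392, 665] minutes from midnight
Overlap start = max(468, 392) = 468
Overlap end = min(626, 665) = 626
Overlap = 626 - 468 = 158 minutes

158


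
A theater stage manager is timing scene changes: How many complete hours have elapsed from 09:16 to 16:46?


Start: 09:16
End: 16:46
Hour difference: 16 - 9 = 7 hours
Minute difference: 46 - 16 = 30 minutes
Total minutes: 450
Complete hours: 450 / 60 = 7 (remainder 30)

7


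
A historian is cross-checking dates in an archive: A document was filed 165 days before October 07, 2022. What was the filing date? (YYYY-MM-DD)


Start: 2022-10-07
Subtracting 165 days
Days already passed in October: 7
After going back through October: 158 more days to subtract
September 2022: 30 days, 128 remaining
August 2022: 31 days, 97 remaining
July 2022: 31 days, 66 remaining
June 2022: 30 days, 36 remaining
Result: 2022-04-25

2022-04-25


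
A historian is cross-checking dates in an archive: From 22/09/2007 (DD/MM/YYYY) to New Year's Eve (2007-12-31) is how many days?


Start: September 22, 2007
End: December 31, 2007
Days left in September: 8
October: 31
November: 30
December: 31
Sum of remaining months: 92
Total: 8 + 92 = 100

100


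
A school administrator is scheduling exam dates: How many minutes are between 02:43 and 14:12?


Start time: 02:43 = 163 minutes from midnight
End time: 14:12 = 852 minutes from midnight
Difference: 852 - 163 = 689 minutes
That is 11 hours and 29 minutes

689


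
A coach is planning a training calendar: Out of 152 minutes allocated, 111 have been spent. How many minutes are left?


Total budget: 152 minutes
Time used: 111 minutes
Remaining: 152 - 111 = 41 minutes
Percent used: 73.0%
Percent remaining: 27.0%

41


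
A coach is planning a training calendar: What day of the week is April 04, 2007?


Date: 2007-04-04
January 1, 2007 is a Monday
Day of year: 94
Offset from Jan 1: 93 days
93 mod 7 = 2
Result: Wednesday

Wednesday


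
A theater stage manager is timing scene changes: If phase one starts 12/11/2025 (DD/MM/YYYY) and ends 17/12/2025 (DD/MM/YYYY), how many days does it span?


Start date: 2025-11-12
End date: 2025-12-17
Nov 2025: +19 days
Dec 2025: +16 days
Total: 35 days

35


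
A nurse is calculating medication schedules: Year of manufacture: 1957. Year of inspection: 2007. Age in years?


Birth year: 1957
Current year: 2007
Age = current year - birth year
Age = 2007 - 1957 = 50

50


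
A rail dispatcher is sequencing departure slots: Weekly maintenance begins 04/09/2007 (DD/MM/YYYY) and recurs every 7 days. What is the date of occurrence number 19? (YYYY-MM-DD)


First occurrence: 2007-09-04 (occurrence 1)
Each occurrence is 7 days after the previous.
Occurrence 19 is 18 weeks after the first.
18 weeks = 126 days
2007-09-04 + 126 days = 2008-01-08

2008-01-08


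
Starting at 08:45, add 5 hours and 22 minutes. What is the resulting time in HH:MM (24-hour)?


Start time: 08:45
Adding: 5 hours 22 minutes
Minutes: 45 + 22 = 67
Minute overflow: 67 >= 60, so carry 1 hour, minutes = 7
Hours: 8 + 5 + 1 = 14
Result: 14:07

14:07


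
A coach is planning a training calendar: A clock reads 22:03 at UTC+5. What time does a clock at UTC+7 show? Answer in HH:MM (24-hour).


Local time: 22:03 at UTC+5 (offset 5h)
Target zone: UTC+7 (offset 7h)
Difference: 7 - (5) = 2 hours
Calculation: 22 + (2) = 24
Wraparound: (24) mod 24 = 0
Result: 00:03

00:03


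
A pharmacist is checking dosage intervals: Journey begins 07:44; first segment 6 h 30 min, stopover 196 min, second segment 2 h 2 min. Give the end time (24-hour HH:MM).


Depart: 07:44
Leg 1: +390 min -> 14:14
Layover: +196 min -> 17:30
Leg 2: +122 min -> 19:32
Total travel: 708 minutes = 11h 48m
Arrival: 19:32

19:32


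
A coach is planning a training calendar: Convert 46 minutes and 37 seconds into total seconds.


Minutes: 46
Seconds: 37
Convert minutes to seconds: 46 x 60 = 2760
Add remaining seconds: 2760 + 37 = 2797

2797


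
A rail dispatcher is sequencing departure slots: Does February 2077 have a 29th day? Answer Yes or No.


Year: 2077
Divisible by 4? 2077 / 4 = 519.25 -> No
Not divisible by 4, so NOT a leap year

No


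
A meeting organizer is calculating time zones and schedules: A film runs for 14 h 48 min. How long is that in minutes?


Hours: 14
Minutes: 48
Convert hours to minutes: 14 x 60 = 840
Add remaining minutes: 840 + 48 = 888

888


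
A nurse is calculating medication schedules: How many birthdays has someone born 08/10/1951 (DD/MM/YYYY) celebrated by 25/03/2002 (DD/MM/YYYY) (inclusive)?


Birth: 1951-10-08
Reference: 2002-03-25
Year difference: 2002 - 1951 = 51
Has birthday (10-08) occurred by 03-25? No
Birthday not yet reached this year -> subtract 1
Age in full years: 50

50


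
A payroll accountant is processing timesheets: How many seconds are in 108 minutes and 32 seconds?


Minutes: 108
Seconds: 32
Convert minutes to seconds: 108 x 60 = 6480
Add remaining seconds: 6480 + 32 = 6512

6512


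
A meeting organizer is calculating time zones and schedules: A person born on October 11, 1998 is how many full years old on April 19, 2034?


Birth: 1998-10-11
Reference: 2034-04-19
Year difference: 2034 - 1998 = 36
Has birthday (10-11) occurred by 04-19? No
Birthday not yet reached this year -> subtract 1
Age in full years: 35

35


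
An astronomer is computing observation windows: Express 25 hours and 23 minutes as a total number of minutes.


Hours: 25
Extra minutes: 23
Minutes per hour: 60
Hours to minutes: 25 x 60 = 1500
Total: 1500 + 23 = 1523

1523


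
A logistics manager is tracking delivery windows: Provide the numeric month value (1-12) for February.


Calendar month order:
1. January
2. February <--
3. March
February is month number 2

2


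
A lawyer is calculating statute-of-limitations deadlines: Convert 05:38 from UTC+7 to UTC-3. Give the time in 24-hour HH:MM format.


Local time: 05:38 at UTC+7 (offset 7h)
Target zone: UTC-3 (offset -3h)
Difference: -3 - (7) = -10 hours
Calculation: 5 + (-10) = -5
Wraparound: (-5) mod 24 = 19
Result: 19:38

19:38


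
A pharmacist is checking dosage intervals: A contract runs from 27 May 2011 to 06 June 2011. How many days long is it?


Start date: 2011-05-27
End date: 2011-06-06
May 2011: +5 days
Jun 2011: +5 days
Total: 10 days

10


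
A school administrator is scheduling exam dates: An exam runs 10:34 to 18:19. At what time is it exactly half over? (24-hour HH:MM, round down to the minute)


Start time: 10:34 = 634 minutes from midnight
End time: 18:19 = 1099 minutes from midnight
Sum: 634 + 1099 = 1733
Midpoint: 1733 / 2 = 866 minutes
Convert: 866 / 60 = 14 hours, 26 minutes
Result: 14:26

14:26


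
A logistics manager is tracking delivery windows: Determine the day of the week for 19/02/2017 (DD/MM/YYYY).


Date: 2017-02-19
January 1, 2017 is a Sunday
Day of year: 50
Offset from Jan 1: 49 days
49 mod 7 = 0
Result: Sunday

Sunday


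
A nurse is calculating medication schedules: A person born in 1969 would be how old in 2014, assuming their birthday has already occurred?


Birth year: 1969
Current year: 2014
Age = current year - birth year
Age = 2014 - 1969 = 45

45


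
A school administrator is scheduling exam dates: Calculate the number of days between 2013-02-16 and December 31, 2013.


Start: February 16, 2013
End: December 31, 2013
Days left in February: 12
March: 31
April: 30
May: 31
June: 30
... plus remaining months
Sum of remaining months: 306
Total: 12 + 306 = 318

318


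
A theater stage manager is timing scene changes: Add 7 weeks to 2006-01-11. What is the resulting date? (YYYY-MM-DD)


Start: 2006-01-11
Weeks to add: 7
Convert to days: 7 x 7 = 49 days
Add 49 days to 2006-01-11
Result: 2006-03-01

2006-03-01


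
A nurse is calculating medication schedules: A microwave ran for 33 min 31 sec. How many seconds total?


Minutes: 33
Extra seconds: 31
Seconds per minute: 60
Minutes to seconds: 33 x 60 = 1980
Total: 1980 + 31 = 2011

2011


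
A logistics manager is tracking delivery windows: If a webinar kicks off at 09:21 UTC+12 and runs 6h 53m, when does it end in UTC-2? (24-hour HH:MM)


Start: 09:21 in UTC+12
Step 1 - add duration:
  minutes: 21 + 53 = 74 (carry 1h)
  hours: 9 + 6 + 1 = 16
  end in UTC+12: 16:14
Step 2 - convert UTC+12 -> UTC-2:
  offset difference: -2 - (12) = -14 hours
  16 + (-14) = 2 -> mod 24 = 2
Result: 02:14 in UTC-2

02:14


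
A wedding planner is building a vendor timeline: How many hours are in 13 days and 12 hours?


Days: 13
Extra hours: 12
Hours per day: 24
Days to hours: 13 x 24 = 312
Total: 312 + 12 = 324

324


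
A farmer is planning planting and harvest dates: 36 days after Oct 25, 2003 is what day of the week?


Start: 2003-10-25 (Saturday)
Step 1 - find target date: add 36 days
  2003-10-25 + 36 days = 2003-11-30
Step 2 - day of week:
  36 mod 7 = 1
  Saturday + 1 days -> Sunday
Result: Sunday (2003-11-30)

Sunday


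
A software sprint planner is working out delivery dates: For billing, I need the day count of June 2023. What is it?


Month: June
Year: 2023
June is a 30-day month
Total: 30 days

30


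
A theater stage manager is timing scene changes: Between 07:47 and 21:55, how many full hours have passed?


Start: 07:47
End: 21:55
Hour difference: 21 - 7 = 14 hours
Minute difference: 55 - 47 = 8 minutes
Total minutes: 848
Complete hours: 848 / 60 = 14 (remainder 8)

14


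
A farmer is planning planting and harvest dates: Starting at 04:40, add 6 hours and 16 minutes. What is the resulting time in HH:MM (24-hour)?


Start time: 04:40
Adding: 6 hours 16 minutes
Minutes: 40 + 16 = 56
Hours: 4 + 6 + 0 = 10
Result: 10:56

10:56


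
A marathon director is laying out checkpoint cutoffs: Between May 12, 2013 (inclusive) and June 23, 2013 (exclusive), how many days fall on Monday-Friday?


Start: 2013-05-12 (Sunday)
End (exclusive): 2013-06-23 (Sunday)
Total calendar days: 42
Full weeks: 42 // 7 = 6 -> 30 weekdays
Remaining 0 days starting on Sunday:
Total business days: 30 + 0 = 30

30


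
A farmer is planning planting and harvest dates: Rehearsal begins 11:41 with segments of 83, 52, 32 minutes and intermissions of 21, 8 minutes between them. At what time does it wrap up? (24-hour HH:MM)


Start: 11:41 = 701 min from midnight
  after task 1 (83 min): 13:04
  after break (21 min): 13:25
  after task 2 (52 min): 14:17
  after break (8 min): 14:25
  after task 3 (32 min): 14:57
Total elapsed: 196 minutes
End time: 14:57

14:57


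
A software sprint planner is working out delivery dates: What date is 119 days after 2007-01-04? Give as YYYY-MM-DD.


Start: 2007-01-04
Adding 119 days
Days remaining in January: 27
After January: 92 days still to add
February 2007: 28 days, 64 remaining
March 2007: 31 days, 33 remaining
April 2007: 30 days, 3 remaining
May 2007 has 31 days, need 3
Result: 2007-05-03

2007-05-03


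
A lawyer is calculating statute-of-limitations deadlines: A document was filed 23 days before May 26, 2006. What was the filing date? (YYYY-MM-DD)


Start: 2006-05-26
Subtracting 23 days
Days already passed in May: 26
Result: 2006-05-03

2006-05-03


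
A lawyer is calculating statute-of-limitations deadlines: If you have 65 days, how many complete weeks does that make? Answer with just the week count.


Total days: 65
Days per week: 7
Division: 65 / 7 = 9 remainder 2
Complete weeks: 9
Remaining days: 2

9
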